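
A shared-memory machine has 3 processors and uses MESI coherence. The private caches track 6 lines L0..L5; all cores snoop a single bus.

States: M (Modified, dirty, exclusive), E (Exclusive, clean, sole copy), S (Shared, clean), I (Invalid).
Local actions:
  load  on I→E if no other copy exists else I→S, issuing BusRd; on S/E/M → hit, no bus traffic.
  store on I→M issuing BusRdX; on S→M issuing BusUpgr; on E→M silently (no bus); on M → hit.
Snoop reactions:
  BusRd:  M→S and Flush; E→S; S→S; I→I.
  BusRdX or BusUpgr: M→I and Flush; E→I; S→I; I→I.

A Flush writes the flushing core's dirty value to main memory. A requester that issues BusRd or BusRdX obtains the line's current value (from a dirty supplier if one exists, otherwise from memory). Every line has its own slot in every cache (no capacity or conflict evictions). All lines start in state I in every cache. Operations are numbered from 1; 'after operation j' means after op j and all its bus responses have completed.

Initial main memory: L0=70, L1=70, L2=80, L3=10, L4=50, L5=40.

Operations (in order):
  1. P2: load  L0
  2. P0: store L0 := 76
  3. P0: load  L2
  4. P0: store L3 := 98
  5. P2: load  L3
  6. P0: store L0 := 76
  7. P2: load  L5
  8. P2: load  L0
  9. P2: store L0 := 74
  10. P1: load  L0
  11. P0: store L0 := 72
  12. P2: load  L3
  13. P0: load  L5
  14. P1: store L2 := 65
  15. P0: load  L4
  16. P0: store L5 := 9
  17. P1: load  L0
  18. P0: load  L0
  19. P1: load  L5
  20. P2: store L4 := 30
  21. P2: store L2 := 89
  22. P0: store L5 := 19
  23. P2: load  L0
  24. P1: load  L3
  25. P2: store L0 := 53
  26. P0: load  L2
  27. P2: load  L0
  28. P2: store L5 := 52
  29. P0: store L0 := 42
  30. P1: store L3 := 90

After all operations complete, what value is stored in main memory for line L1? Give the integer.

memory[L1] = 70

1. P2: load  L0  bus=[BusRd]  L0: P0=I P1=I P2=E  mem[L0]=70
2. P0: store L0 := 76  bus=[BusRdX]  L0: P0=M P1=I P2=I  mem[L0]=70
3. P0: load  L2  bus=[BusRd]  L2: P0=E P1=I P2=I  mem[L2]=80
4. P0: store L3 := 98  bus=[BusRdX]  L3: P0=M P1=I P2=I  mem[L3]=10
5. P2: load  L3  bus=[BusRd,Flush]  L3: P0=S P1=I P2=S  mem[L3]=98
6. P0: store L0 := 76  bus=[-]  L0: P0=M P1=I P2=I  mem[L0]=70
7. P2: load  L5  bus=[BusRd]  L5: P0=I P1=I P2=E  mem[L5]=40
8. P2: load  L0  bus=[BusRd,Flush]  L0: P0=S P1=I P2=S  mem[L0]=76
9. P2: store L0 := 74  bus=[BusUpgr]  L0: P0=I P1=I P2=M  mem[L0]=76
10. P1: load  L0  bus=[BusRd,Flush]  L0: P0=I P1=S P2=S  mem[L0]=74
11. P0: store L0 := 72  bus=[BusRdX]  L0: P0=M P1=I P2=I  mem[L0]=74
12. P2: load  L3  bus=[-]  L3: P0=S P1=I P2=S  mem[L3]=98
13. P0: load  L5  bus=[BusRd]  L5: P0=S P1=I P2=S  mem[L5]=40
14. P1: store L2 := 65  bus=[BusRdX]  L2: P0=I P1=M P2=I  mem[L2]=80
15. P0: load  L4  bus=[BusRd]  L4: P0=E P1=I P2=I  mem[L4]=50
16. P0: store L5 := 9  bus=[BusUpgr]  L5: P0=M P1=I P2=I  mem[L5]=40
17. P1: load  L0  bus=[BusRd,Flush]  L0: P0=S P1=S P2=I  mem[L0]=72
18. P0: load  L0  bus=[-]  L0: P0=S P1=S P2=I  mem[L0]=72
19. P1: load  L5  bus=[BusRd,Flush]  L5: P0=S P1=S P2=I  mem[L5]=9
20. P2: store L4 := 30  bus=[BusRdX]  L4: P0=I P1=I P2=M  mem[L4]=50
21. P2: store L2 := 89  bus=[BusRdX,Flush]  L2: P0=I P1=I P2=M  mem[L2]=65
22. P0: store L5 := 19  bus=[BusUpgr]  L5: P0=M P1=I P2=I  mem[L5]=9
23. P2: load  L0  bus=[BusRd]  L0: P0=S P1=S P2=S  mem[L0]=72
24. P1: load  L3  bus=[BusRd]  L3: P0=S P1=S P2=S  mem[L3]=98
25. P2: store L0 := 53  bus=[BusUpgr]  L0: P0=I P1=I P2=M  mem[L0]=72
26. P0: load  L2  bus=[BusRd,Flush]  L2: P0=S P1=I P2=S  mem[L2]=89
27. P2: load  L0  bus=[-]  L0: P0=I P1=I P2=M  mem[L0]=72
28. P2: store L5 := 52  bus=[BusRdX,Flush]  L5: P0=I P1=I P2=M  mem[L5]=19
29. P0: store L0 := 42  bus=[BusRdX,Flush]  L0: P0=M P1=I P2=I  mem[L0]=53
30. P1: store L3 := 90  bus=[BusUpgr]  L3: P0=I P1=M P2=I  mem[L3]=98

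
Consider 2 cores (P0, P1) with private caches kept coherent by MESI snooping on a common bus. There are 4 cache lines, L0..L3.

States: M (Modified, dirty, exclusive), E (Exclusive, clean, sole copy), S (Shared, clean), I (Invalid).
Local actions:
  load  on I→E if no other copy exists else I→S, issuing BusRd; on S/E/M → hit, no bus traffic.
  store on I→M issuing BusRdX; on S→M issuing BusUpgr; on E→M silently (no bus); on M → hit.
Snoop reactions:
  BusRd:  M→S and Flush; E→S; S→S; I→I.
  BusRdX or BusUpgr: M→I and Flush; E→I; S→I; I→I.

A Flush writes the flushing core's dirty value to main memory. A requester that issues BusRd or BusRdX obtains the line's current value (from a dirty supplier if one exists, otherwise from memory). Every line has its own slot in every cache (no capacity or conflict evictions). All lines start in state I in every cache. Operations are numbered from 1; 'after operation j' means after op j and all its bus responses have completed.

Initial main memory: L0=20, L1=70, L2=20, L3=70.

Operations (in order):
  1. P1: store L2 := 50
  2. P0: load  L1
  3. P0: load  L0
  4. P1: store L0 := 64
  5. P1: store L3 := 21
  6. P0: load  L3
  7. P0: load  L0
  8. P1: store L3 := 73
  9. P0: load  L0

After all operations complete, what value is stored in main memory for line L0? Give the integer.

1. P1: store L2 := 50  bus=[BusRdX]  L2: P0=I P1=M  mem[L2]=20
2. P0: load  L1  bus=[BusRd]  L1: P0=E P1=I  mem[L1]=70
3. P0: load  L0  bus=[BusRd]  L0: P0=E P1=I  mem[L0]=20
4. P1: store L0 := 64  bus=[BusRdX]  L0: P0=I P1=M  mem[L0]=20
5. P1: store L3 := 21  bus=[BusRdX]  L3: P0=I P1=M  mem[L3]=70
6. P0: load  L3  bus=[BusRd,Flush]  L3: P0=S P1=S  mem[L3]=21
7. P0: load  L0  bus=[BusRd,Flush]  L0: P0=S P1=S  mem[L0]=64
8. P1: store L3 := 73  bus=[BusUpgr]  L3: P0=I P1=M  mem[L3]=21
9. P0: load  L0  bus=[-]  L0: P0=S P1=S  mem[L0]=64

memory[L0] = 64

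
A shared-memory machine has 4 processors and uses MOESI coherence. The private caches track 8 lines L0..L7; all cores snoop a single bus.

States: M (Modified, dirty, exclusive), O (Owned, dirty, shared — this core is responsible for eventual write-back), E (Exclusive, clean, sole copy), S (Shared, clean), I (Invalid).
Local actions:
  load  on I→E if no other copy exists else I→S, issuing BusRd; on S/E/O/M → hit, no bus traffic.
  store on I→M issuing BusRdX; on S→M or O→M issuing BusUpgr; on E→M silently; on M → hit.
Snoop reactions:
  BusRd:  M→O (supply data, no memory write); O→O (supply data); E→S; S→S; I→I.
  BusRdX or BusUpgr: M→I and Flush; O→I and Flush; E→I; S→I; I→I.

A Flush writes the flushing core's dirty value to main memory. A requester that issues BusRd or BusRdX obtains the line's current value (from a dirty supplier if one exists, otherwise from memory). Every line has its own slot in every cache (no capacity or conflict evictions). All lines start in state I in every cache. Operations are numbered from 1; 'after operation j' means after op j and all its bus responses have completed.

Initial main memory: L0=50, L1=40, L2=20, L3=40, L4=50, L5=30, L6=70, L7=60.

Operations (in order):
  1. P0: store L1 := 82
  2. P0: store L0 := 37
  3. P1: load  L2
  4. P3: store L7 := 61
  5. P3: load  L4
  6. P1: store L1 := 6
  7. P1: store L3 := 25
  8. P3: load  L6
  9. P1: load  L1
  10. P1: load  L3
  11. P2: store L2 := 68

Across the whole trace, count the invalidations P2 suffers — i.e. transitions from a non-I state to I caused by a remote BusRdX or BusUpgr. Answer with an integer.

  op1 P0: store L1 := 82 → M/I/I/I on L1; bus BusRdX; mem=40
  op2 P0: store L0 := 37 → M/I/I/I on L0; bus BusRdX; mem=50
  op3 P1: load  L2 → I/E/I/I on L2; bus BusRd; mem=20
  op4 P3: store L7 := 61 → I/I/I/M on L7; bus BusRdX; mem=60
  op5 P3: load  L4 → I/I/I/E on L4; bus BusRd; mem=50
  op6 P1: store L1 := 6 → I/M/I/I on L1; bus BusRdX Flush; mem=82
  op7 P1: store L3 := 25 → I/M/I/I on L3; bus BusRdX; mem=40
  op8 P3: load  L6 → I/I/I/E on L6; bus BusRd; mem=70
  op9 P1: load  L1 → I/M/I/I on L1; bus (none); mem=82
  op10 P1: load  L3 → I/M/I/I on L3; bus (none); mem=40
  op11 P2: store L2 := 68 → I/I/M/I on L2; bus BusRdX; mem=20

invalidations = 0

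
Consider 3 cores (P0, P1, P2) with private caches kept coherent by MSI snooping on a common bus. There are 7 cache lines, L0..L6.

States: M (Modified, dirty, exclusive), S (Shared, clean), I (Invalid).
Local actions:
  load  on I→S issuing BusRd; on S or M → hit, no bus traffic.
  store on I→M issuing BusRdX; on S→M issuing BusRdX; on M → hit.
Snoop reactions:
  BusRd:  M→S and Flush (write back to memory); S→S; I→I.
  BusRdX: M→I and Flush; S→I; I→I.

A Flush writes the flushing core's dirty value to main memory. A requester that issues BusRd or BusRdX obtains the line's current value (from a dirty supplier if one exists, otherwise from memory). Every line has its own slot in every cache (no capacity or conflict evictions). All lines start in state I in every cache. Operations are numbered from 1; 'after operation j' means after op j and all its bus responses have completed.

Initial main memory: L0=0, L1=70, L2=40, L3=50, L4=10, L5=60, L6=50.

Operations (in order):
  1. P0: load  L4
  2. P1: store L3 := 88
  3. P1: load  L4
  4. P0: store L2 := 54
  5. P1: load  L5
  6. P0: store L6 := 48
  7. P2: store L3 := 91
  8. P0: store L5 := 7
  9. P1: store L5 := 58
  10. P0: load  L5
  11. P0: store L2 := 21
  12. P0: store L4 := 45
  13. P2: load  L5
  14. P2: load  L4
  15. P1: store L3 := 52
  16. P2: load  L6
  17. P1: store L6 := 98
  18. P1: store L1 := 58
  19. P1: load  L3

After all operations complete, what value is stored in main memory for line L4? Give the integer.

memory[L4] = 45

step 1: P0: load  L4  ⟶  SII  (L4)  txn=BusRd  M[L4]=10
step 2: P1: store L3 := 88  ⟶  IMI  (L3)  txn=BusRdX  M[L3]=50
step 3: P1: load  L4  ⟶  SSI  (L4)  txn=BusRd  M[L4]=10
step 4: P0: store L2 := 54  ⟶  MII  (L2)  txn=BusRdX  M[L2]=40
step 5: P1: load  L5  ⟶  ISI  (L5)  txn=BusRd  M[L5]=60
step 6: P0: store L6 := 48  ⟶  MII  (L6)  txn=BusRdX  M[L6]=50
step 7: P2: store L3 := 91  ⟶  IIM  (L3)  txn=BusRdX+Flush  M[L3]=88
step 8: P0: store L5 := 7  ⟶  MII  (L5)  txn=BusRdX  M[L5]=60
step 9: P1: store L5 := 58  ⟶  IMI  (L5)  txn=BusRdX+Flush  M[L5]=7
step 10: P0: load  L5  ⟶  SSI  (L5)  txn=BusRd+Flush  M[L5]=58
step 11: P0: store L2 := 21  ⟶  MII  (L2)  txn=∅  M[L2]=40
step 12: P0: store L4 := 45  ⟶  MII  (L4)  txn=BusRdX  M[L4]=10
step 13: P2: load  L5  ⟶  SSS  (L5)  txn=BusRd  M[L5]=58
step 14: P2: load  L4  ⟶  SIS  (L4)  txn=BusRd+Flush  M[L4]=45
step 15: P1: store L3 := 52  ⟶  IMI  (L3)  txn=BusRdX+Flush  M[L3]=91
step 16: P2: load  L6  ⟶  SIS  (L6)  txn=BusRd+Flush  M[L6]=48
step 17: P1: store L6 := 98  ⟶  IMI  (L6)  txn=BusRdX  M[L6]=48
step 18: P1: store L1 := 58  ⟶  IMI  (L1)  txn=BusRdX  M[L1]=70
step 19: P1: load  L3  ⟶  IMI  (L3)  txn=∅  M[L3]=91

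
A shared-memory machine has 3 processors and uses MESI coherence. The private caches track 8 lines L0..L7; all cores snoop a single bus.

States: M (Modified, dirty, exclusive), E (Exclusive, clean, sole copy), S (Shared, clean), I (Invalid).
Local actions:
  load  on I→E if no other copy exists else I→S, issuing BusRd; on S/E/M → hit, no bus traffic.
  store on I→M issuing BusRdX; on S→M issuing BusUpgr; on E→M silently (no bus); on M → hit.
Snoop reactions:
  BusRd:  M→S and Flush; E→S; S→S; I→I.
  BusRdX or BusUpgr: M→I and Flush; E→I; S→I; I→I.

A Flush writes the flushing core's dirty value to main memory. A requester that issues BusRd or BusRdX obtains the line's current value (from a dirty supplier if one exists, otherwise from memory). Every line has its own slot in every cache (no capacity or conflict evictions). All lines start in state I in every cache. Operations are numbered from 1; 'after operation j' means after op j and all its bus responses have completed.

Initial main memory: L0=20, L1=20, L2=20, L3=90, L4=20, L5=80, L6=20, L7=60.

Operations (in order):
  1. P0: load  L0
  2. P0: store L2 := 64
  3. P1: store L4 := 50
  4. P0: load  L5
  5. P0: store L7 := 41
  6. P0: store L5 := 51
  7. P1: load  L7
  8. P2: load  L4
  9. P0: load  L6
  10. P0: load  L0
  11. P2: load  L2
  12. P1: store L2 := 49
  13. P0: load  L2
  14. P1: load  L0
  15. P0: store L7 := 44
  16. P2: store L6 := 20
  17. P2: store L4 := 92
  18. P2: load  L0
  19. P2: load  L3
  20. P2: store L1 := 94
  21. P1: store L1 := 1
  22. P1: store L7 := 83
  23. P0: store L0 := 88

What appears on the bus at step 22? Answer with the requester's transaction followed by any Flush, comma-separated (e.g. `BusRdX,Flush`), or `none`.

bus = BusRdX,Flush

1. P0: load  L0  bus=[BusRd]  L0: P0=E P1=I P2=I  mem[L0]=20
2. P0: store L2 := 64  bus=[BusRdX]  L2: P0=M P1=I P2=I  mem[L2]=20
3. P1: store L4 := 50  bus=[BusRdX]  L4: P0=I P1=M P2=I  mem[L4]=20
4. P0: load  L5  bus=[BusRd]  L5: P0=E P1=I P2=I  mem[L5]=80
5. P0: store L7 := 41  bus=[BusRdX]  L7: P0=M P1=I P2=I  mem[L7]=60
6. P0: store L5 := 51  bus=[-]  L5: P0=M P1=I P2=I  mem[L5]=80
7. P1: load  L7  bus=[BusRd,Flush]  L7: P0=S P1=S P2=I  mem[L7]=41
8. P2: load  L4  bus=[BusRd,Flush]  L4: P0=I P1=S P2=S  mem[L4]=50
9. P0: load  L6  bus=[BusRd]  L6: P0=E P1=I P2=I  mem[L6]=20
10. P0: load  L0  bus=[-]  L0: P0=E P1=I P2=I  mem[L0]=20
11. P2: load  L2  bus=[BusRd,Flush]  L2: P0=S P1=I P2=S  mem[L2]=64
12. P1: store L2 := 49  bus=[BusRdX]  L2: P0=I P1=M P2=I  mem[L2]=64
13. P0: load  L2  bus=[BusRd,Flush]  L2: P0=S P1=S P2=I  mem[L2]=49
14. P1: load  L0  bus=[BusRd]  L0: P0=S P1=S P2=I  mem[L0]=20
15. P0: store L7 := 44  bus=[BusUpgr]  L7: P0=M P1=I P2=I  mem[L7]=41
16. P2: store L6 := 20  bus=[BusRdX]  L6: P0=I P1=I P2=M  mem[L6]=20
17. P2: store L4 := 92  bus=[BusUpgr]  L4: P0=I P1=I P2=M  mem[L4]=50
18. P2: load  L0  bus=[BusRd]  L0: P0=S P1=S P2=S  mem[L0]=20
19. P2: load  L3  bus=[BusRd]  L3: P0=I P1=I P2=E  mem[L3]=90
20. P2: store L1 := 94  bus=[BusRdX]  L1: P0=I P1=I P2=M  mem[L1]=20
21. P1: store L1 := 1  bus=[BusRdX,Flush]  L1: P0=I P1=M P2=I  mem[L1]=94
22. P1: store L7 := 83  bus=[BusRdX,Flush]  L7: P0=I P1=M P2=I  mem[L7]=44
23. P0: store L0 := 88  bus=[BusUpgr]  L0: P0=M P1=I P2=I  mem[L0]=20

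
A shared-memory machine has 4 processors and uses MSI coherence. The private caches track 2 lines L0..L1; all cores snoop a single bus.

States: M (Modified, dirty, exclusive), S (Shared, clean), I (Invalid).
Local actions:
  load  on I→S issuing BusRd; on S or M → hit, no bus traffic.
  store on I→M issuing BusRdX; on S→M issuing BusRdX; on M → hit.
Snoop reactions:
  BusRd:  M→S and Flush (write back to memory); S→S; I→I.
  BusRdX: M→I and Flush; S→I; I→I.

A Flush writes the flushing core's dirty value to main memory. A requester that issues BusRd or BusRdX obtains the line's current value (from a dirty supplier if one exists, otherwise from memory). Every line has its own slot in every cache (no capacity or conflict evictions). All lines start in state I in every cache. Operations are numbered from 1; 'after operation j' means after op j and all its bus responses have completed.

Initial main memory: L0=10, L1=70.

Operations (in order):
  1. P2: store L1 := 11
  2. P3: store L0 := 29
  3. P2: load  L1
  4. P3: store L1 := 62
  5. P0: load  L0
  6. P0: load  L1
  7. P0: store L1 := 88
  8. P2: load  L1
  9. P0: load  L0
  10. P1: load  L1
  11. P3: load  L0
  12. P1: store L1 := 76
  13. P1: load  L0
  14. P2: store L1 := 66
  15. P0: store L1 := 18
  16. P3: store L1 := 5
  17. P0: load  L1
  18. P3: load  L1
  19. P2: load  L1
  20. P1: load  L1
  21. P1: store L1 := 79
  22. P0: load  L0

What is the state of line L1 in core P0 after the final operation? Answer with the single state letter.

[1] P2: store L1 := 11 | P0:I, P1:I, P2:M(11), P3:I | bus: BusRdX
[2] P3: store L0 := 29 | P0:I, P1:I, P2:I, P3:M(29) | bus: BusRdX
[3] P2: load  L1 | P0:I, P1:I, P2:M(11), P3:I | bus: none
[4] P3: store L1 := 62 | P0:I, P1:I, P2:I, P3:M(62) | bus: BusRdX,Flush
[5] P0: load  L0 | P0:S(29), P1:I, P2:I, P3:S(29) | bus: BusRd,Flush
[6] P0: load  L1 | P0:S(62), P1:I, P2:I, P3:S(62) | bus: BusRd,Flush
[7] P0: store L1 := 88 | P0:M(88), P1:I, P2:I, P3:I | bus: BusRdX
[8] P2: load  L1 | P0:S(88), P1:I, P2:S(88), P3:I | bus: BusRd,Flush
[9] P0: load  L0 | P0:S(29), P1:I, P2:I, P3:S(29) | bus: none
[10] P1: load  L1 | P0:S(88), P1:S(88), P2:S(88), P3:I | bus: BusRd
[11] P3: load  L0 | P0:S(29), P1:I, P2:I, P3:S(29) | bus: none
[12] P1: store L1 := 76 | P0:I, P1:M(76), P2:I, P3:I | bus: BusRdX
[13] P1: load  L0 | P0:S(29), P1:S(29), P2:I, P3:S(29) | bus: BusRd
[14] P2: store L1 := 66 | P0:I, P1:I, P2:M(66), P3:I | bus: BusRdX,Flush
[15] P0: store L1 := 18 | P0:M(18), P1:I, P2:I, P3:I | bus: BusRdX,Flush
[16] P3: store L1 := 5 | P0:I, P1:I, P2:I, P3:M(5) | bus: BusRdX,Flush
[17] P0: load  L1 | P0:S(5), P1:I, P2:I, P3:S(5) | bus: BusRd,Flush
[18] P3: load  L1 | P0:S(5), P1:I, P2:I, P3:S(5) | bus: none
[19] P2: load  L1 | P0:S(5), P1:I, P2:S(5), P3:S(5) | bus: BusRd
[20] P1: load  L1 | P0:S(5), P1:S(5), P2:S(5), P3:S(5) | bus: BusRd
[21] P1: store L1 := 79 | P0:I, P1:M(79), P2:I, P3:I | bus: BusRdX
[22] P0: load  L0 | P0:S(29), P1:S(29), P2:I, P3:S(29) | bus: none

state = I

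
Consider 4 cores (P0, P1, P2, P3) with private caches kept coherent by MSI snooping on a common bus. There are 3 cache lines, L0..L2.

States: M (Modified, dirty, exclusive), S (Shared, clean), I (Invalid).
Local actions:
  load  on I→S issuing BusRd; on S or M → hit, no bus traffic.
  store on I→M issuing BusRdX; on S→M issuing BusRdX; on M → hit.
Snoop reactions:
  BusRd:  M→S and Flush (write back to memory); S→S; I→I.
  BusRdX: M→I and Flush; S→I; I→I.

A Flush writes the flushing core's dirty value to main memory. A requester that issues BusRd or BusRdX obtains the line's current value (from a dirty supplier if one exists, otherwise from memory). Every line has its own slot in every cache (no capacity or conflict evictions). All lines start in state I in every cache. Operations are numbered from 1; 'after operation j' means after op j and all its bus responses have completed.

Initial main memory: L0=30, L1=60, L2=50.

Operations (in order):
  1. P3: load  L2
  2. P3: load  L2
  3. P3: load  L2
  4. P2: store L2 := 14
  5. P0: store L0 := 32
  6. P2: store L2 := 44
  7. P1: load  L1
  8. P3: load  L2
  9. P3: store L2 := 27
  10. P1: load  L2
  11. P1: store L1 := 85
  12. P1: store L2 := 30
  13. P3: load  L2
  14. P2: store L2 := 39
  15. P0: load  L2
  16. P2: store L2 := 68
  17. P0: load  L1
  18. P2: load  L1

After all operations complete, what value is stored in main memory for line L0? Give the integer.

memory[L0] = 30

  op1 P3: load  L2 → I/I/I/S on L2; bus BusRd; mem=50
  op2 P3: load  L2 → I/I/I/S on L2; bus (none); mem=50
  op3 P3: load  L2 → I/I/I/S on L2; bus (none); mem=50
  op4 P2: store L2 := 14 → I/I/M/I on L2; bus BusRdX; mem=50
  op5 P0: store L0 := 32 → M/I/I/I on L0; bus BusRdX; mem=30
  op6 P2: store L2 := 44 → I/I/M/I on L2; bus (none); mem=50
  op7 P1: load  L1 → I/S/I/I on L1; bus BusRd; mem=60
  op8 P3: load  L2 → I/I/S/S on L2; bus BusRd Flush; mem=44
  op9 P3: store L2 := 27 → I/I/I/M on L2; bus BusRdX; mem=44
  op10 P1: load  L2 → I/S/I/S on L2; bus BusRd Flush; mem=27
  op11 P1: store L1 := 85 → I/M/I/I on L1; bus BusRdX; mem=60
  op12 P1: store L2 := 30 → I/M/I/I on L2; bus BusRdX; mem=27
  op13 P3: load  L2 → I/S/I/S on L2; bus BusRd Flush; mem=30
  op14 P2: store L2 := 39 → I/I/M/I on L2; bus BusRdX; mem=30
  op15 P0: load  L2 → S/I/S/I on L2; bus BusRd Flush; mem=39
  op16 P2: store L2 := 68 → I/I/M/I on L2; bus BusRdX; mem=39
  op17 P0: load  L1 → S/S/I/I on L1; bus BusRd Flush; mem=85
  op18 P2: load  L1 → S/S/S/I on L1; bus BusRd; mem=85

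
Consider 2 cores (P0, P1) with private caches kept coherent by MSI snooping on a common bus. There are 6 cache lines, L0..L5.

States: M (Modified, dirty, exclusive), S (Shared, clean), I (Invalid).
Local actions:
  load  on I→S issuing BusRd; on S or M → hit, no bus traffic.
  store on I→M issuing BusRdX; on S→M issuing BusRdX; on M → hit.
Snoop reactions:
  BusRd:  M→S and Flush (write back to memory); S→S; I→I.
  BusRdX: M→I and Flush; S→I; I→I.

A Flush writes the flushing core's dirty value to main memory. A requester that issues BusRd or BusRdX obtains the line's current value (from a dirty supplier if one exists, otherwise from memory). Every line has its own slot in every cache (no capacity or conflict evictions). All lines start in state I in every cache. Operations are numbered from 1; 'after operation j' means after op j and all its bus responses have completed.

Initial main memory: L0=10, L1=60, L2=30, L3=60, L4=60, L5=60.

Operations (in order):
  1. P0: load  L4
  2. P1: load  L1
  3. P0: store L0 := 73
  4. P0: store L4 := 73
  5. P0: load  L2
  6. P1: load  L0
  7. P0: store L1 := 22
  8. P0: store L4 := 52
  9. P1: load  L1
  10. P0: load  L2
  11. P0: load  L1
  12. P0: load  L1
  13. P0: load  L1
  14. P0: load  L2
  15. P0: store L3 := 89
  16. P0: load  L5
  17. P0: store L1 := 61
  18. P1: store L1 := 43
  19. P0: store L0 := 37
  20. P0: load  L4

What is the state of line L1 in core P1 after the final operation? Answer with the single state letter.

state = M

1. P0: load  L4  bus=[BusRd]  L4: P0=S P1=I  mem[L4]=60
2. P1: load  L1  bus=[BusRd]  L1: P0=I P1=S  mem[L1]=60
3. P0: store L0 := 73  bus=[BusRdX]  L0: P0=M P1=I  mem[L0]=10
4. P0: store L4 := 73  bus=[BusRdX]  L4: P0=M P1=I  mem[L4]=60
5. P0: load  L2  bus=[BusRd]  L2: P0=S P1=I  mem[L2]=30
6. P1: load  L0  bus=[BusRd,Flush]  L0: P0=S P1=S  mem[L0]=73
7. P0: store L1 := 22  bus=[BusRdX]  L1: P0=M P1=I  mem[L1]=60
8. P0: store L4 := 52  bus=[-]  L4: P0=M P1=I  mem[L4]=60
9. P1: load  L1  bus=[BusRd,Flush]  L1: P0=S P1=S  mem[L1]=22
10. P0: load  L2  bus=[-]  L2: P0=S P1=I  mem[L2]=30
11. P0: load  L1  bus=[-]  L1: P0=S P1=S  mem[L1]=22
12. P0: load  L1  bus=[-]  L1: P0=S P1=S  mem[L1]=22
13. P0: load  L1  bus=[-]  L1: P0=S P1=S  mem[L1]=22
14. P0: load  L2  bus=[-]  L2: P0=S P1=I  mem[L2]=30
15. P0: store L3 := 89  bus=[BusRdX]  L3: P0=M P1=I  mem[L3]=60
16. P0: load  L5  bus=[BusRd]  L5: P0=S P1=I  mem[L5]=60
17. P0: store L1 := 61  bus=[BusRdX]  L1: P0=M P1=I  mem[L1]=22
18. P1: store L1 := 43  bus=[BusRdX,Flush]  L1: P0=I P1=M  mem[L1]=61
19. P0: store L0 := 37  bus=[BusRdX]  L0: P0=M P1=I  mem[L0]=73
20. P0: load  L4  bus=[-]  L4: P0=M P1=I  mem[L4]=60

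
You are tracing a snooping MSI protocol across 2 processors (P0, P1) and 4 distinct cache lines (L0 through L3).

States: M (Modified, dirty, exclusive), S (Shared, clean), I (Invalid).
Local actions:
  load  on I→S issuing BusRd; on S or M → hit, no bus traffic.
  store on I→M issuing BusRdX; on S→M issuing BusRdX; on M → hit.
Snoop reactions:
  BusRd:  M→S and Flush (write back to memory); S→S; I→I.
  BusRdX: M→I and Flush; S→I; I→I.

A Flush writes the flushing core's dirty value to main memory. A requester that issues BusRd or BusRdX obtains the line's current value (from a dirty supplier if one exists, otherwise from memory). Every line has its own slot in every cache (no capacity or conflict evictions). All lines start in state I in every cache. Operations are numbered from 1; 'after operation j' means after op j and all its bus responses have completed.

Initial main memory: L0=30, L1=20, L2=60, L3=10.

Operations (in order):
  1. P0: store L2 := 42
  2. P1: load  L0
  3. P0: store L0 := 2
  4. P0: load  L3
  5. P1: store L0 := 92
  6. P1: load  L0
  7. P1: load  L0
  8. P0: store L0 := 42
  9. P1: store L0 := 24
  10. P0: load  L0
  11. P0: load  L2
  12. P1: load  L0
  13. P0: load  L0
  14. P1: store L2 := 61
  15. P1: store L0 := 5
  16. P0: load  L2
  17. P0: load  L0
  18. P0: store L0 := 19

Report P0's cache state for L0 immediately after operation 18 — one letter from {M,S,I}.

[1] P0: store L2 := 42 | P0:M(42), P1:I | bus: BusRdX
[2] P1: load  L0 | P0:I, P1:S(30) | bus: BusRd
[3] P0: store L0 := 2 | P0:M(2), P1:I | bus: BusRdX
[4] P0: load  L3 | P0:S(10), P1:I | bus: BusRd
[5] P1: store L0 := 92 | P0:I, P1:M(92) | bus: BusRdX,Flush
[6] P1: load  L0 | P0:I, P1:M(92) | bus: none
[7] P1: load  L0 | P0:I, P1:M(92) | bus: none
[8] P0: store L0 := 42 | P0:M(42), P1:I | bus: BusRdX,Flush
[9] P1: store L0 := 24 | P0:I, P1:M(24) | bus: BusRdX,Flush
[10] P0: load  L0 | P0:S(24), P1:S(24) | bus: BusRd,Flush
[11] P0: load  L2 | P0:M(42), P1:I | bus: none
[12] P1: load  L0 | P0:S(24), P1:S(24) | bus: none
[13] P0: load  L0 | P0:S(24), P1:S(24) | bus: none
[14] P1: store L2 := 61 | P0:I, P1:M(61) | bus: BusRdX,Flush
[15] P1: store L0 := 5 | P0:I, P1:M(5) | bus: BusRdX
[16] P0: load  L2 | P0:S(61), P1:S(61) | bus: BusRd,Flush
[17] P0: load  L0 | P0:S(5), P1:S(5) | bus: BusRd,Flush
[18] P0: store L0 := 19 | P0:M(19), P1:I | bus: BusRdX

state = M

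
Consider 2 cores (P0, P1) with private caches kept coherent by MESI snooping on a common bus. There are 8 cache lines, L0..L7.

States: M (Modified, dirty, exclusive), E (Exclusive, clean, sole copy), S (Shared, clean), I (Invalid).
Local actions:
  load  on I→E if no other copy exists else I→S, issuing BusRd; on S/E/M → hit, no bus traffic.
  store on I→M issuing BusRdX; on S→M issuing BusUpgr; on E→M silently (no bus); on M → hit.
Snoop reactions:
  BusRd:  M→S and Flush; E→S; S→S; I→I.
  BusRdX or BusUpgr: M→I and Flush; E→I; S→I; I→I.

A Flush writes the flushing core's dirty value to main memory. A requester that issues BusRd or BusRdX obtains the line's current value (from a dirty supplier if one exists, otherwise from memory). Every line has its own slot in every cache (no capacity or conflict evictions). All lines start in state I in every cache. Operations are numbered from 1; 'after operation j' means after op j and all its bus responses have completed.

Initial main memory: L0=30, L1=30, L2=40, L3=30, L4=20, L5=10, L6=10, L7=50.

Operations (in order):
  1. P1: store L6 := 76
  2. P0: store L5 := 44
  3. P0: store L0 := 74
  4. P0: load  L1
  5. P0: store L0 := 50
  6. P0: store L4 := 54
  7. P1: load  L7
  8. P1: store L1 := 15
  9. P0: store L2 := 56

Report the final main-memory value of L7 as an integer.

  op1 P1: store L6 := 76 → I/M on L6; bus BusRdX; mem=10
  op2 P0: store L5 := 44 → M/I on L5; bus BusRdX; mem=10
  op3 P0: store L0 := 74 → M/I on L0; bus BusRdX; mem=30
  op4 P0: load  L1 → E/I on L1; bus BusRd; mem=30
  op5 P0: store L0 := 50 → M/I on L0; bus (none); mem=30
  op6 P0: store L4 := 54 → M/I on L4; bus BusRdX; mem=20
  op7 P1: load  L7 → I/E on L7; bus BusRd; mem=50
  op8 P1: store L1 := 15 → I/M on L1; bus BusRdX; mem=30
  op9 P0: store L2 := 56 → M/I on L2; bus BusRdX; mem=40

memory[L7] = 50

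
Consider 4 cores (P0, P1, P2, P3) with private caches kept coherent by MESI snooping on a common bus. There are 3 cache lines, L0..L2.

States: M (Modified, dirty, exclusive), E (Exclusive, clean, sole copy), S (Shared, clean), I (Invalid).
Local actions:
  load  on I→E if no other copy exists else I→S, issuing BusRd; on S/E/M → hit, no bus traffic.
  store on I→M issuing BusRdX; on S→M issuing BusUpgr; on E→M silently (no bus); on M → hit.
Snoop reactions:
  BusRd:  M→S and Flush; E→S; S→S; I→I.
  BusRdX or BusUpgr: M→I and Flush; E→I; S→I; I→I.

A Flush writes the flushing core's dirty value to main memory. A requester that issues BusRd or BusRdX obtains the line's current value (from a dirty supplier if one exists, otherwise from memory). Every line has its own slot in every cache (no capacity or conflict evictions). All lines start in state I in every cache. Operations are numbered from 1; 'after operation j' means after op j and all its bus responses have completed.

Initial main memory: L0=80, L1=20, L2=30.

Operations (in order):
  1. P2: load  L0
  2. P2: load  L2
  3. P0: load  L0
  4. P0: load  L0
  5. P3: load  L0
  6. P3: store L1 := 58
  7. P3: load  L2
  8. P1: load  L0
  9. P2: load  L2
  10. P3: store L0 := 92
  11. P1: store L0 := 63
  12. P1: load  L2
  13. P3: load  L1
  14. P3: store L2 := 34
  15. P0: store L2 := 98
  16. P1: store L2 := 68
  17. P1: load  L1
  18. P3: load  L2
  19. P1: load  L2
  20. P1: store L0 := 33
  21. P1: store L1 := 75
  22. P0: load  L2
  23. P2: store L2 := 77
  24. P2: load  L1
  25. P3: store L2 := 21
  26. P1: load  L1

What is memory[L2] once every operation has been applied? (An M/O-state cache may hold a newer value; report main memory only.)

memory[L2] = 77

[1] P2: load  L0 | P0:I, P1:I, P2:E(80), P3:I | bus: BusRd
[2] P2: load  L2 | P0:I, P1:I, P2:E(30), P3:I | bus: BusRd
[3] P0: load  L0 | P0:S(80), P1:I, P2:S(80), P3:I | bus: BusRd
[4] P0: load  L0 | P0:S(80), P1:I, P2:S(80), P3:I | bus: none
[5] P3: load  L0 | P0:S(80), P1:I, P2:S(80), P3:S(80) | bus: BusRd
[6] P3: store L1 := 58 | P0:I, P1:I, P2:I, P3:M(58) | bus: BusRdX
[7] P3: load  L2 | P0:I, P1:I, P2:S(30), P3:S(30) | bus: BusRd
[8] P1: load  L0 | P0:S(80), P1:S(80), P2:S(80), P3:S(80) | bus: BusRd
[9] P2: load  L2 | P0:I, P1:I, P2:S(30), P3:S(30) | bus: none
[10] P3: store L0 := 92 | P0:I, P1:I, P2:I, P3:M(92) | bus: BusUpgr
[11] P1: store L0 := 63 | P0:I, P1:M(63), P2:I, P3:I | bus: BusRdX,Flush
[12] P1: load  L2 | P0:I, P1:S(30), P2:S(30), P3:S(30) | bus: BusRd
[13] P3: load  L1 | P0:I, P1:I, P2:I, P3:M(58) | bus: none
[14] P3: store L2 := 34 | P0:I, P1:I, P2:I, P3:M(34) | bus: BusUpgr
[15] P0: store L2 := 98 | P0:M(98), P1:I, P2:I, P3:I | bus: BusRdX,Flush
[16] P1: store L2 := 68 | P0:I, P1:M(68), P2:I, P3:I | bus: BusRdX,Flush
[17] P1: load  L1 | P0:I, P1:S(58), P2:I, P3:S(58) | bus: BusRd,Flush
[18] P3: load  L2 | P0:I, P1:S(68), P2:I, P3:S(68) | bus: BusRd,Flush
[19] P1: load  L2 | P0:I, P1:S(68), P2:I, P3:S(68) | bus: none
[20] P1: store L0 := 33 | P0:I, P1:M(33), P2:I, P3:I | bus: none
[21] P1: store L1 := 75 | P0:I, P1:M(75), P2:I, P3:I | bus: BusUpgr
[22] P0: load  L2 | P0:S(68), P1:S(68), P2:I, P3:S(68) | bus: BusRd
[23] P2: store L2 := 77 | P0:I, P1:I, P2:M(77), P3:I | bus: BusRdX
[24] P2: load  L1 | P0:I, P1:S(75), P2:S(75), P3:I | bus: BusRd,Flush
[25] P3: store L2 := 21 | P0:I, P1:I, P2:I, P3:M(21) | bus: BusRdX,Flush
[26] P1: load  L1 | P0:I, P1:S(75), P2:S(75), P3:I | bus: none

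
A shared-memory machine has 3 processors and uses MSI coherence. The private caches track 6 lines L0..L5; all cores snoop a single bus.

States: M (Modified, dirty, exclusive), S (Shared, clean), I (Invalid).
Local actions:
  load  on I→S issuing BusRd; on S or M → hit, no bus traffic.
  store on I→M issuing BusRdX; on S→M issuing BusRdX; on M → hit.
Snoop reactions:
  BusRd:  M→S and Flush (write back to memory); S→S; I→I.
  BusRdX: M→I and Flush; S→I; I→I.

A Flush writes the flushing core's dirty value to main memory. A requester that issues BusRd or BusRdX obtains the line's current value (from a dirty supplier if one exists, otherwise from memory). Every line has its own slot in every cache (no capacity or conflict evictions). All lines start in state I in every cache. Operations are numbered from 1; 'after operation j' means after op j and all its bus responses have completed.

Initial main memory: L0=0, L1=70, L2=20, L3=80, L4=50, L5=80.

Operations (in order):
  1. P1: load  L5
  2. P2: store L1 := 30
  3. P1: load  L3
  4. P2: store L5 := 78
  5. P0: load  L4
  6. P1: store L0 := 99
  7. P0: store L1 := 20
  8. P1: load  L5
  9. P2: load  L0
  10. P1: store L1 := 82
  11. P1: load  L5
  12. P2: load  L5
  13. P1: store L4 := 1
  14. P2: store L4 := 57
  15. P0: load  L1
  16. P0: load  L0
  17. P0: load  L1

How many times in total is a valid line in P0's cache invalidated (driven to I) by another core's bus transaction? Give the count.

invalidations = 2

1. P1: load  L5  bus=[BusRd]  L5: P0=I P1=S P2=I  mem[L5]=80
2. P2: store L1 := 30  bus=[BusRdX]  L1: P0=I P1=I P2=M  mem[L1]=70
3. P1: load  L3  bus=[BusRd]  L3: P0=I P1=S P2=I  mem[L3]=80
4. P2: store L5 := 78  bus=[BusRdX]  L5: P0=I P1=I P2=M  mem[L5]=80
5. P0: load  L4  bus=[BusRd]  L4: P0=S P1=I P2=I  mem[L4]=50
6. P1: store L0 := 99  bus=[BusRdX]  L0: P0=I P1=M P2=I  mem[L0]=0
7. P0: store L1 := 20  bus=[BusRdX,Flush]  L1: P0=M P1=I P2=I  mem[L1]=30
8. P1: load  L5  bus=[BusRd,Flush]  L5: P0=I P1=S P2=S  mem[L5]=78
9. P2: load  L0  bus=[BusRd,Flush]  L0: P0=I P1=S P2=S  mem[L0]=99
10. P1: store L1 := 82  bus=[BusRdX,Flush]  L1: P0=I P1=M P2=I  mem[L1]=20
11. P1: load  L5  bus=[-]  L5: P0=I P1=S P2=S  mem[L5]=78
12. P2: load  L5  bus=[-]  L5: P0=I P1=S P2=S  mem[L5]=78
13. P1: store L4 := 1  bus=[BusRdX]  L4: P0=I P1=M P2=I  mem[L4]=50
14. P2: store L4 := 57  bus=[BusRdX,Flush]  L4: P0=I P1=I P2=M  mem[L4]=1
15. P0: load  L1  bus=[BusRd,Flush]  L1: P0=S P1=S P2=I  mem[L1]=82
16. P0: load  L0  bus=[BusRd]  L0: P0=S P1=S P2=S  mem[L0]=99
17. P0: load  L1  bus=[-]  L1: P0=S P1=S P2=I  mem[L1]=82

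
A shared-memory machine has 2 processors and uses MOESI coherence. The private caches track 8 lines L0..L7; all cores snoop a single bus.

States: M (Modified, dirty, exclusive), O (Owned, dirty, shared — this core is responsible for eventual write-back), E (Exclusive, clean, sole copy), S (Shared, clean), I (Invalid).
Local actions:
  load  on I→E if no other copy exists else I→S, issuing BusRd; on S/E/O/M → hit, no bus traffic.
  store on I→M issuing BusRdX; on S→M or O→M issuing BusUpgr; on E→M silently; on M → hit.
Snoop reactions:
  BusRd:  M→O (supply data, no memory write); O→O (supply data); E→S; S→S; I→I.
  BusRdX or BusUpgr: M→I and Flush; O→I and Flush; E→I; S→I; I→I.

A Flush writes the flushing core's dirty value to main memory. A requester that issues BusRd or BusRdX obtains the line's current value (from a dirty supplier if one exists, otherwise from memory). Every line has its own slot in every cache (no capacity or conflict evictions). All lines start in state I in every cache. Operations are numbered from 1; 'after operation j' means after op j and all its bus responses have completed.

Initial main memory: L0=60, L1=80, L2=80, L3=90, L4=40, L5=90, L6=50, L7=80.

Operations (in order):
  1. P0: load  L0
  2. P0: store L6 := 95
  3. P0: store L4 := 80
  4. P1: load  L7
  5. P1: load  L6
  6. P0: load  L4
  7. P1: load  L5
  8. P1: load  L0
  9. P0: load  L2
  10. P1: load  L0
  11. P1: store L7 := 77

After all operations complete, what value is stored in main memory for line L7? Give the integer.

memory[L7] = 80

step 1: P0: load  L0  ⟶  EI  (L0)  txn=BusRd  M[L0]=60
step 2: P0: store L6 := 95  ⟶  MI  (L6)  txn=BusRdX  M[L6]=50
step 3: P0: store L4 := 80  ⟶  MI  (L4)  txn=BusRdX  M[L4]=40
step 4: P1: load  L7  ⟶  IE  (L7)  txn=BusRd  M[L7]=80
step 5: P1: load  L6  ⟶  OS  (L6)  txn=BusRd  M[L6]=50
step 6: P0: load  L4  ⟶  MI  (L4)  txn=∅  M[L4]=40
step 7: P1: load  L5  ⟶  IE  (L5)  txn=BusRd  M[L5]=90
step 8: P1: load  L0  ⟶  SS  (L0)  txn=BusRd  M[L0]=60
step 9: P0: load  L2  ⟶  EI  (L2)  txn=BusRd  M[L2]=80
step 10: P1: load  L0  ⟶  SS  (L0)  txn=∅  M[L0]=60
step 11: P1: store L7 := 77  ⟶  IM  (L7)  txn=∅  M[L7]=80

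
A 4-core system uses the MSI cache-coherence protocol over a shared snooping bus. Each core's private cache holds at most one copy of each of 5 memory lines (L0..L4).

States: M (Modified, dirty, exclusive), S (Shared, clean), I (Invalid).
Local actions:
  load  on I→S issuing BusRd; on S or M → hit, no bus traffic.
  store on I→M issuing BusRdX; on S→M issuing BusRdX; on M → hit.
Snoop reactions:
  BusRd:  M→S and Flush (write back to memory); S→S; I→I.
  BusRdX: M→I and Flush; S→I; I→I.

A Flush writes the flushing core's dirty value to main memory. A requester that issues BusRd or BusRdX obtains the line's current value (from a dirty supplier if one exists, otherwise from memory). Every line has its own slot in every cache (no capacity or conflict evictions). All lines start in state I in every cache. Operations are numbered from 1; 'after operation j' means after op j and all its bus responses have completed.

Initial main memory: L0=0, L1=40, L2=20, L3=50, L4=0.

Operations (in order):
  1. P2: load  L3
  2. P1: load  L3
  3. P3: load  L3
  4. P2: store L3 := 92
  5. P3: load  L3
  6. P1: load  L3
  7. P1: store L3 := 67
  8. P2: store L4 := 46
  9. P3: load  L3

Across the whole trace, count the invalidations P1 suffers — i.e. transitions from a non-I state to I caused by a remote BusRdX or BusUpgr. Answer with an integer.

invalidations = 1

step 1: P2: load  L3  ⟶  IISI  (L3)  txn=BusRd  M[L3]=50
step 2: P1: load  L3  ⟶  ISSI  (L3)  txn=BusRd  M[L3]=50
step 3: P3: load  L3  ⟶  ISSS  (L3)  txn=BusRd  M[L3]=50
step 4: P2: store L3 := 92  ⟶  IIMI  (L3)  txn=BusRdX  M[L3]=50
step 5: P3: load  L3  ⟶  IISS  (L3)  txn=BusRd+Flush  M[L3]=92
step 6: P1: load  L3  ⟶  ISSS  (L3)  txn=BusRd  M[L3]=92
step 7: P1: store L3 := 67  ⟶  IMII  (L3)  txn=BusRdX  M[L3]=92
step 8: P2: store L4 := 46  ⟶  IIMI  (L4)  txn=BusRdX  M[L4]=0
step 9: P3: load  L3  ⟶  ISIS  (L3)  txn=BusRd+Flush  M[L3]=67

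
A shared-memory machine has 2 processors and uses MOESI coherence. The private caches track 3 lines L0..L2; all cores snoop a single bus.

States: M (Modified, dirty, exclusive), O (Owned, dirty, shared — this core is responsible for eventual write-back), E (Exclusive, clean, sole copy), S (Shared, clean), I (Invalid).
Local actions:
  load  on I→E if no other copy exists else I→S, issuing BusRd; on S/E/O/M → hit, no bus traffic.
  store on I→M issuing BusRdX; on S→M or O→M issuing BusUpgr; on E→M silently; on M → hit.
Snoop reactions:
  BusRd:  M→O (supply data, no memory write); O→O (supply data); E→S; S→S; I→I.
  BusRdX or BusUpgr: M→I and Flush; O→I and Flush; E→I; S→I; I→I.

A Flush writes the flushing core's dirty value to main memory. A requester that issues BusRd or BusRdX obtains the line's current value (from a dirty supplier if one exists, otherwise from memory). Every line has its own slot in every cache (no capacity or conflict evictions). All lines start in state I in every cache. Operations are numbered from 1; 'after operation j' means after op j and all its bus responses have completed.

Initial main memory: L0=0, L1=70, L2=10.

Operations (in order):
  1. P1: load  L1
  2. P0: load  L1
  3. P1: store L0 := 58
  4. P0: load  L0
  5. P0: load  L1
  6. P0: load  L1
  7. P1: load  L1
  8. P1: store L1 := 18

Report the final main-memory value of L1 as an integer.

  op1 P1: load  L1 → I/E on L1; bus BusRd; mem=70
  op2 P0: load  L1 → S/S on L1; bus BusRd; mem=70
  op3 P1: store L0 := 58 → I/M on L0; bus BusRdX; mem=0
  op4 P0: load  L0 → S/O on L0; bus BusRd; mem=0
  op5 P0: load  L1 → S/S on L1; bus (none); mem=70
  op6 P0: load  L1 → S/S on L1; bus (none); mem=70
  op7 P1: load  L1 → S/S on L1; bus (none); mem=70
  op8 P1: store L1 := 18 → I/M on L1; bus BusUpgr; mem=70

memory[L1] = 70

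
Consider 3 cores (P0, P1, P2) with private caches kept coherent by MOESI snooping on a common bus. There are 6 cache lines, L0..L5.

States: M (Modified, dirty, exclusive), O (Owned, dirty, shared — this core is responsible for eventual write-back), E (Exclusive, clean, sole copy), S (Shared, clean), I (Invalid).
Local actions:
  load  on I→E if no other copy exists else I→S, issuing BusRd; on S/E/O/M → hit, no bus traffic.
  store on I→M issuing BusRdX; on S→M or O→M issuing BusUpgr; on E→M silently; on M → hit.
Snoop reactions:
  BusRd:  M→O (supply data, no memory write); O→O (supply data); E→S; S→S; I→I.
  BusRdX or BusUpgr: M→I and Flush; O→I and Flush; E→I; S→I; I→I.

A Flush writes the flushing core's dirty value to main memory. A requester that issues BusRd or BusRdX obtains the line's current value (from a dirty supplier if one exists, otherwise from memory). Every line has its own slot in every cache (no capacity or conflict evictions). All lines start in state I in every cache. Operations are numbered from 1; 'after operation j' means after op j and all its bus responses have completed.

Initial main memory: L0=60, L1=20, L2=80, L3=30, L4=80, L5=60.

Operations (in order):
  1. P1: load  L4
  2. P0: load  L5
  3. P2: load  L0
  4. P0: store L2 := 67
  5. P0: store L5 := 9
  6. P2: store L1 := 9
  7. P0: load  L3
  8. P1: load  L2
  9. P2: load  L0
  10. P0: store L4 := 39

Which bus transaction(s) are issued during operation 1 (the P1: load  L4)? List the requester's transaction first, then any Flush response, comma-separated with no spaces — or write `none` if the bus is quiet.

[1] P1: load  L4 | P0:I, P1:E(80), P2:I | bus: BusRd
[2] P0: load  L5 | P0:E(60), P1:I, P2:I | bus: BusRd
[3] P2: load  L0 | P0:I, P1:I, P2:E(60) | bus: BusRd
[4] P0: store L2 := 67 | P0:M(67), P1:I, P2:I | bus: BusRdX
[5] P0: store L5 := 9 | P0:M(9), P1:I, P2:I | bus: none
[6] P2: store L1 := 9 | P0:I, P1:I, P2:M(9) | bus: BusRdX
[7] P0: load  L3 | P0:E(30), P1:I, P2:I | bus: BusRd
[8] P1: load  L2 | P0:O(67), P1:S(67), P2:I | bus: BusRd
[9] P2: load  L0 | P0:I, P1:I, P2:E(60) | bus: none
[10] P0: store L4 := 39 | P0:M(39), P1:I, P2:I | bus: BusRdX

bus = BusRd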